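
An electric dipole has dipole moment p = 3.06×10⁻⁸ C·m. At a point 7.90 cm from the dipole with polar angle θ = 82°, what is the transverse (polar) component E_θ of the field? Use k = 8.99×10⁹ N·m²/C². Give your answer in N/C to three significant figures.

E_θ ≈ 5.53×10⁵ N/C

For a dipole, E_θ = (kp sinθ)/r³.
kp/r³ = (8.99×10⁹)(3.06×10⁻⁸)/(0.0790)³ = 5.580×10⁵ N/C.
E_θ = 5.580×10⁵·sin82° = 5.525×10⁵ N/C.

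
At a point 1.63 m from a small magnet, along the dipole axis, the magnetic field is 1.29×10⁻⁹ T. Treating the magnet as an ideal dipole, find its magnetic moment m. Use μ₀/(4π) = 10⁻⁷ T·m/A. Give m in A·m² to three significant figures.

On axis B = (μ₀/4π)·2m/r³, so m = Br³·4π/(μ₀·2).
m = (1.29×10⁻⁹)·(1.63)³ / (2·10⁻⁷) = 0.02793 A·m².

m ≈ 0.0279 A·m²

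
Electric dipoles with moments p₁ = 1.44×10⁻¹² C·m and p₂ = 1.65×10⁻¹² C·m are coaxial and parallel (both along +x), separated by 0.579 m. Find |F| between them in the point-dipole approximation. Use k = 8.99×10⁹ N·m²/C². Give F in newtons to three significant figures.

On-axis field of dipole 1 at distance r: E = 2kp₁/r³. Force on dipole 2 is F = p₂·dE/dr (gradient along axis).
dE/dr = −6kp₁/r⁴, so |F| = 6kp₁p₂/r⁴ (attractive for aligned moments).
F = 6(8.99×10⁹)(1.44×10⁻¹²)(1.65×10⁻¹²)/(0.579)⁴ = 1.140×10⁻¹² N.

F ≈ 1.14×10⁻¹² N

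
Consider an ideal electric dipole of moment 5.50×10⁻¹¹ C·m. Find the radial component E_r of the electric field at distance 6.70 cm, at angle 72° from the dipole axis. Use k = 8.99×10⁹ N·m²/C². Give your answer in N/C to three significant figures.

E_r ≈ 1020 N/C

For a dipole, E_r = (2kp cosθ)/r³.
kp/r³ = (8.99×10⁹)(5.50×10⁻¹¹)/(0.0670)³ = 1644 N/C.
E_r = 2·1644·cos72° = 1016 N/C.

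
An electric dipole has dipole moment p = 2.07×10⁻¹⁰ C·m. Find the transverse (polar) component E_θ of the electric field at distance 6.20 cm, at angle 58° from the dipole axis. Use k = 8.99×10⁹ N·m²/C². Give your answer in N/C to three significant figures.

For a dipole, E_θ = (kp sinθ)/r³.
kp/r³ = (8.99×10⁹)(2.07×10⁻¹⁰)/(0.0620)³ = 7808 N/C.
E_θ = 7808·sin58° = 6622 N/C.

E_θ ≈ 6620 N/C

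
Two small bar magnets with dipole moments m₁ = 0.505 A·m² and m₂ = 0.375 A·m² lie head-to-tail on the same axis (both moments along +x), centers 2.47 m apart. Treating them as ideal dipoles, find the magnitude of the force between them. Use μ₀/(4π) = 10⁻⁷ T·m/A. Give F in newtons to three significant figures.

On-axis B of dipole 1: B = (μ₀/4π)·2m₁/r³. Force on dipole 2: F = m₂·dB/dr.
dB/dr = −(μ₀/4π)·6m₁/r⁴, so |F| = (μ₀/4π)·6m₁m₂/r⁴.
F = 6(10⁻⁷)(0.505)(0.375)/(2.47)⁴ = 3.053×10⁻⁹ N.

F ≈ 3.05×10⁻⁹ N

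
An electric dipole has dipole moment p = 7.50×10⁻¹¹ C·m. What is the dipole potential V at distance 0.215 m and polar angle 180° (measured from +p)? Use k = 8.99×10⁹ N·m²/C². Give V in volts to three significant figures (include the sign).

V ≈ -14.6 V

The dipole potential is V = kp cosθ / r².
V = (8.99×10⁹)(7.50×10⁻¹¹)·cos180° / (0.215)² = -14.59 V.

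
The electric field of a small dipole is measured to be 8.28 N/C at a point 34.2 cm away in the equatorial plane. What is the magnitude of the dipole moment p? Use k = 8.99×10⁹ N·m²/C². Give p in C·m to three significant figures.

In the equatorial plane E = kp/r³, so p = Er³/(k).
p = (8.28)·(0.342)³ / (8.99×10⁹) = 3.684×10⁻¹¹ C·m.

p ≈ 3.68×10⁻¹¹ C·m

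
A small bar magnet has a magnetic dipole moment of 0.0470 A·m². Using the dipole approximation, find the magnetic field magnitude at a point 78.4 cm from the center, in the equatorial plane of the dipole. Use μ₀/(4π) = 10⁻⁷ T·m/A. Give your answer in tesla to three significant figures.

In the equatorial plane B = (μ₀/4π)·m/r³ (half the axial value).
B = (10⁻⁷)·(0.0470) / (0.784)³ = 9.753×10⁻⁹ T.

B ≈ 9.75×10⁻⁹ T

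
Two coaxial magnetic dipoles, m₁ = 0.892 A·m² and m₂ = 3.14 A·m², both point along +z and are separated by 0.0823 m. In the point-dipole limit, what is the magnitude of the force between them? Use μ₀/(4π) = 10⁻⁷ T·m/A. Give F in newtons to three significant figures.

On-axis B of dipole 1: B = (μ₀/4π)·2m₁/r³. Force on dipole 2: F = m₂·dB/dr.
dB/dr = −(μ₀/4π)·6m₁/r⁴, so |F| = (μ₀/4π)·6m₁m₂/r⁴.
F = 6(10⁻⁷)(0.892)(3.14)/(0.0823)⁴ = 0.03663 N.

F ≈ 0.0366 N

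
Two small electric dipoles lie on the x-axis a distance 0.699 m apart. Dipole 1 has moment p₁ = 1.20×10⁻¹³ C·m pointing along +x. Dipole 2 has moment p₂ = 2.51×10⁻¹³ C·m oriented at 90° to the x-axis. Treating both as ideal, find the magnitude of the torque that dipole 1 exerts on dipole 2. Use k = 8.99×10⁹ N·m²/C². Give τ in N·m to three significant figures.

τ ≈ 1.59×10⁻¹⁵ N·m

The second dipole sits on the axis of the first, so the field there is axial: E₁ = 2kp₁/r³ along +x.
E₁ = 2(8.99×10⁹)(1.20×10⁻¹³)/(0.699)³ = 0.006317 N/C.
Torque on the second dipole: τ = p₂ E₁ sinθ.
τ = (2.51×10⁻¹³)(0.006317)·sin90° = 1.586×10⁻¹⁵ N·m.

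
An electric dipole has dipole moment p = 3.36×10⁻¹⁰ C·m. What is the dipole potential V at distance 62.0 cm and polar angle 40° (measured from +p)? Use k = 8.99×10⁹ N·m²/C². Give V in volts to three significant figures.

V ≈ 6.02 V

The dipole potential is V = kp cosθ / r².
V = (8.99×10⁹)(3.36×10⁻¹⁰)·cos40° / (0.620)² = 6.020 V.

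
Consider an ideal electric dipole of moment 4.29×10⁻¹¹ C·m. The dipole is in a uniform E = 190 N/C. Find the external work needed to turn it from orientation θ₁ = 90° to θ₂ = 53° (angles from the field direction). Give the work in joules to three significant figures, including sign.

W ≈ -4.91×10⁻⁹ J

W_ext = ΔU = U(θ₂) − U(θ₁) = −pE cosθ₂ − (−pE cosθ₁) = pE(cosθ₁ − cosθ₂).
W = (4.29×10⁻¹¹)(190)·(cos90° − cos53°) = (8.151×10⁻⁹)·(-0.6018) = -4.905×10⁻⁹ J.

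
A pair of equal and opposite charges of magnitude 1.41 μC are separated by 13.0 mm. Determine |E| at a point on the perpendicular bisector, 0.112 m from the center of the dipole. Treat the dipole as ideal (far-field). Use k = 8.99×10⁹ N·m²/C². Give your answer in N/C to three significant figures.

E ≈ 1.17×10⁵ N/C

Dipole moment p = qd = (1.41×10⁻⁶ C)(0.0130 m) = 1.833×10⁻⁸ C·m.
On the perpendicular bisector E = kp/r³ (half the axial value at the same distance).
E = (8.99×10⁹)(1.833×10⁻⁸) / (0.112)³ = 1.173×10⁵ N/C.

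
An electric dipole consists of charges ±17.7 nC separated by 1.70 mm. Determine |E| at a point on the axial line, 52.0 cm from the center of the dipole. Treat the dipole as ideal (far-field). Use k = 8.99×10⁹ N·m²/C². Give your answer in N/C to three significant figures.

Dipole moment p = qd = (1.77×10⁻⁸ C)(0.00170 m) = 3.009×10⁻¹¹ C·m.
On the dipole axis E = 2kp/r³.
E = 2·(8.99×10⁹)(3.009×10⁻¹¹) / (0.520)³ = 3.848 N/C.

E ≈ 3.85 N/C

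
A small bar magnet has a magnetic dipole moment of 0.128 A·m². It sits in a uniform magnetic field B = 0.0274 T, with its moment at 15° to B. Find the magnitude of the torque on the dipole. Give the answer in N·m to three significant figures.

Torque on a magnetic dipole: τ = mB sinθ.
τ = (0.128)(0.0274)·sin15° = 9.077×10⁻⁴ N·m.

τ ≈ 9.08×10⁻⁴ N·m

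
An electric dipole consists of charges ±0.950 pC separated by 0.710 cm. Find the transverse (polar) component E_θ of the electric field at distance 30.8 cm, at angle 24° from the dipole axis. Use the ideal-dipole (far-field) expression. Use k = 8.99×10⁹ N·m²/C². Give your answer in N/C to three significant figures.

Dipole moment p = qd = (9.50×10⁻¹³ C)(0.00710 m) = 6.745×10⁻¹⁵ C·m.
For a dipole, E_θ = (kp sinθ)/r³.
kp/r³ = (8.99×10⁹)(6.745×10⁻¹⁵)/(0.308)³ = 0.002075 N/C.
E_θ = 0.002075·sin24° = 8.441×10⁻⁴ N/C.

E_θ ≈ 8.44×10⁻⁴ N/C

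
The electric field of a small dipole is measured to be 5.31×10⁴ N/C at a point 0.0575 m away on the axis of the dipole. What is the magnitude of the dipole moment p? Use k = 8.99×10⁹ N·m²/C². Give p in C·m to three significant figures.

p ≈ 5.61×10⁻¹⁰ C·m

On axis E = 2kp/r³, so p = Er³/(2k).
p = (5.31×10⁴)·(0.0575)³ / (2·8.99×10⁹) = 5.614×10⁻¹⁰ C·m.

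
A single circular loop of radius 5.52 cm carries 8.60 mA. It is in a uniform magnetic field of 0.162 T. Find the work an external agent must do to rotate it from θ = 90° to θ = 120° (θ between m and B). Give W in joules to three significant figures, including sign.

Magnetic moment m = IA = Iπa² = (0.00860)·π·(0.0552)² = 8.232×10⁻⁵ A·m².
W_ext = ΔU = −mB cosθ₂ + mB cosθ₁ = mB(cosθ₁ − cosθ₂).
W = (8.232×10⁻⁵)(0.162)·(cos90° − cos120°) = (1.334×10⁻⁵)·(+0.5000) = 6.668×10⁻⁶ J.

W ≈ 6.67×10⁻⁶ J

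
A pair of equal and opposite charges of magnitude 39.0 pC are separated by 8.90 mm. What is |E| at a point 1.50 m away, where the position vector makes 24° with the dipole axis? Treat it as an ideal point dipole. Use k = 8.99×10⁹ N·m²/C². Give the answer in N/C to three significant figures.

Dipole moment p = qd = (3.90×10⁻¹¹ C)(0.00890 m) = 3.471×10⁻¹³ C·m.
At angle θ the dipole field magnitude is E = (kp/r³)·√(1 + 3cos²θ).
kp/r³ = (8.99×10⁹)(3.471×10⁻¹³) / (1.50)³ = 9.246×10⁻⁴ N/C.
√(1 + 3cos²24°) = √(1 + 3·0.8346) = √3.5037 ≈ 1.8718.
E ≈ 9.246×10⁻⁴ × 1.872 = 0.001731 N/C.

E ≈ 0.00173 N/C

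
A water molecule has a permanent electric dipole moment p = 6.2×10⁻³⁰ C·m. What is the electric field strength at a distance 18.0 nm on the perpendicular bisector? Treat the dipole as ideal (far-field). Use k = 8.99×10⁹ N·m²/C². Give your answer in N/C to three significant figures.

On the perpendicular bisector E = kp/r³ (half the axial value at the same distance).
E = (8.99×10⁹)(6.20×10⁻³⁰) / (1.80×10⁻⁸)³ = 9557 N/C.

E ≈ 9560 N/C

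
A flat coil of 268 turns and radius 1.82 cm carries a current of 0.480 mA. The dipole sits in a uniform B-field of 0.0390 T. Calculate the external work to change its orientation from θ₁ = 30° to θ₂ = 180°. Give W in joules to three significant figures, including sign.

m = NIA = NIπa² = 268·(4.80×10⁻⁴)·π·(0.0182)² = 1.339×10⁻⁴ A·m².
W_ext = ΔU = −mB cosθ₂ + mB cosθ₁ = mB(cosθ₁ − cosθ₂).
W = (1.339×10⁻⁴)(0.0390)·(cos30° − cos180°) = (5.222×10⁻⁶)·(+1.8660) = 9.745×10⁻⁶ J.

W ≈ 9.74×10⁻⁶ J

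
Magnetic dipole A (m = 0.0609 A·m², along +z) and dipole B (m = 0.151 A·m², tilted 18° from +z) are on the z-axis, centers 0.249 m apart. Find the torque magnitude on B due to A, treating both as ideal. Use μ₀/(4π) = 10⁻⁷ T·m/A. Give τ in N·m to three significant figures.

τ ≈ 3.68×10⁻⁸ N·m

Dipole B is on the axis of dipole A, so B₁ there is axial: B₁ = (μ₀/4π)·2m₁/r³ along +z.
B₁ = 2(10⁻⁷)(0.0609)/(0.249)³ = 7.889×10⁻⁷ T.
τ = m₂ B₁ sinθ.
τ = (0.151)(7.889×10⁻⁷)·sin18° = 3.681×10⁻⁸ N·m.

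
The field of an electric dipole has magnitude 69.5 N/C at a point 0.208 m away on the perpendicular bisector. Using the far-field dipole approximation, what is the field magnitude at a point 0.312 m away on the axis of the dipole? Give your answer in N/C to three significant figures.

Dipole fields scale as 1/r³ in the far field.
The axial field is twice the equatorial field at the same r, so the geometry factor is 2/1.
E₂ = E₁ · (2/1) · (r₁/r₂)³ = 69.5 · 2 · (0.208/0.312)³.
(r₁/r₂)³ = (0.6667)³ = 0.2963.
E₂ ≈ 41.19 N/C.

E ≈ 41.2 N/C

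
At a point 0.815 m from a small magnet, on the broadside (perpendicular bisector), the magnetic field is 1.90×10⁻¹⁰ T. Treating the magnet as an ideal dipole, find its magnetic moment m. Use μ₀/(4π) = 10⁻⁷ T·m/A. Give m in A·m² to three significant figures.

In the equatorial plane B = (μ₀/4π)·m/r³, so m = Br³·4π/(μ₀).
m = (1.90×10⁻¹⁰)·(0.815)³ / (10⁻⁷) = 0.001029 A·m².

m ≈ 0.00103 A·m²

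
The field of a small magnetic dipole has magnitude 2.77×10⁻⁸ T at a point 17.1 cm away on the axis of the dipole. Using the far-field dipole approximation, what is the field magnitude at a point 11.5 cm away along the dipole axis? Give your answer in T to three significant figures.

B ≈ 9.11×10⁻⁸ T

Dipole fields scale as 1/r³ in the far field; the geometry is the same at both points.
B₂ = B₁ · (r₁/r₂)³ = 2.77×10⁻⁸ · (17.1/11.5)³.
(r₁/r₂)³ = (1.487)³ = 3.288.
B₂ ≈ 9.107×10⁻⁸ T.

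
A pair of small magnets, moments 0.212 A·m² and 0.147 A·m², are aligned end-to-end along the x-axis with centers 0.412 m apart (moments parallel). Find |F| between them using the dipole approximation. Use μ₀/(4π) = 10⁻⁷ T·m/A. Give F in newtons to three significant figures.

F ≈ 6.49×10⁻⁷ N

On-axis B of dipole 1: B = (μ₀/4π)·2m₁/r³. Force on dipole 2: F = m₂·dB/dr.
dB/dr = −(μ₀/4π)·6m₁/r⁴, so |F| = (μ₀/4π)·6m₁m₂/r⁴.
F = 6(10⁻⁷)(0.212)(0.147)/(0.412)⁴ = 6.490×10⁻⁷ N.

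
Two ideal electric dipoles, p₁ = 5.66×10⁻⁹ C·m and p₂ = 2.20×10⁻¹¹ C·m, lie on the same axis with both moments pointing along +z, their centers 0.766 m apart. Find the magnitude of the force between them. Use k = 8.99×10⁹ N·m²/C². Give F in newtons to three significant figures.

F ≈ 1.95×10⁻⁸ N

On-axis field of dipole 1 at distance r: E = 2kp₁/r³. Force on dipole 2 is F = p₂·dE/dr (gradient along axis).
dE/dr = −6kp₁/r⁴, so |F| = 6kp₁p₂/r⁴ (attractive for aligned moments).
F = 6(8.99×10⁹)(5.66×10⁻⁹)(2.20×10⁻¹¹)/(0.766)⁴ = 1.951×10⁻⁸ N.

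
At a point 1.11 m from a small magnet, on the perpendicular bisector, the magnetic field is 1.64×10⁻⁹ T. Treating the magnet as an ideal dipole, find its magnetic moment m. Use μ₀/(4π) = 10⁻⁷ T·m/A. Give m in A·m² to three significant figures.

m ≈ 0.0224 A·m²

In the equatorial plane B = (μ₀/4π)·m/r³, so m = Br³·4π/(μ₀).
m = (1.64×10⁻⁹)·(1.11)³ / (10⁻⁷) = 0.02243 A·m².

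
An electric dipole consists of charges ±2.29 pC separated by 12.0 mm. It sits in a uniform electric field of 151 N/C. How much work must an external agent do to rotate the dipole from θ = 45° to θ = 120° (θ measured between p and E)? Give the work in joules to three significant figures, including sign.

W ≈ 5.01×10⁻¹² J

Dipole moment p = qd = (2.29×10⁻¹² C)(0.0120 m) = 2.748×10⁻¹⁴ C·m.
W_ext = ΔU = U(θ₂) − U(θ₁) = −pE cosθ₂ − (−pE cosθ₁) = pE(cosθ₁ − cosθ₂).
W = (2.748×10⁻¹⁴)(151)·(cos45° − cos120°) = (4.149×10⁻¹²)·(+1.2071) = 5.009×10⁻¹² J.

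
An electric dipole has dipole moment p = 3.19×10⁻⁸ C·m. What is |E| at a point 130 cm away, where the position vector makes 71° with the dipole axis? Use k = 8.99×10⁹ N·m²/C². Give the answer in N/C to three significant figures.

At angle θ the dipole field magnitude is E = (kp/r³)·√(1 + 3cos²θ).
kp/r³ = (8.99×10⁹)(3.19×10⁻⁸) / (1.30)³ = 130.5 N/C.
√(1 + 3cos²71°) = √(1 + 3·0.1060) = √1.3180 ≈ 1.1480.
E ≈ 130.5 × 1.148 = 149.9 N/C.

E ≈ 150 N/C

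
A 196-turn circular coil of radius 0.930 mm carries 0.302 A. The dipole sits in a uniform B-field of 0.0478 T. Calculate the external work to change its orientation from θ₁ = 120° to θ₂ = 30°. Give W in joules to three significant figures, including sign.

W ≈ -1.05×10⁻⁵ J

m = NIA = NIπa² = 196·(0.302)·π·(9.30×10⁻⁴)² = 1.608×10⁻⁴ A·m².
W_ext = ΔU = −mB cosθ₂ + mB cosθ₁ = mB(cosθ₁ − cosθ₂).
W = (1.608×10⁻⁴)(0.0478)·(cos120° − cos30°) = (7.686×10⁻⁶)·(-1.3660) = -1.050×10⁻⁵ J.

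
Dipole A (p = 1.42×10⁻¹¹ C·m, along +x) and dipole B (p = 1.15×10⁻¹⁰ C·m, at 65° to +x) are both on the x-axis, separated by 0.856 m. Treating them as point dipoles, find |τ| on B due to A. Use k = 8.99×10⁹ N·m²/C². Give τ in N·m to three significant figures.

τ ≈ 4.24×10⁻¹¹ N·m

The second dipole sits on the axis of the first, so the field there is axial: E₁ = 2kp₁/r³ along +x.
E₁ = 2(8.99×10⁹)(1.42×10⁻¹¹)/(0.856)³ = 0.4071 N/C.
Torque on the second dipole: τ = p₂ E₁ sinθ.
τ = (1.15×10⁻¹⁰)(0.4071)·sin65° = 4.243×10⁻¹¹ N·m.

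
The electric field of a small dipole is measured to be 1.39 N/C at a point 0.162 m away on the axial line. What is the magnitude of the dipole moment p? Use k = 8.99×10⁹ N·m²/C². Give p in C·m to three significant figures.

On axis E = 2kp/r³, so p = Er³/(2k).
p = (1.39)·(0.162)³ / (2·8.99×10⁹) = 3.287×10⁻¹³ C·m.

p ≈ 3.29×10⁻¹³ C·m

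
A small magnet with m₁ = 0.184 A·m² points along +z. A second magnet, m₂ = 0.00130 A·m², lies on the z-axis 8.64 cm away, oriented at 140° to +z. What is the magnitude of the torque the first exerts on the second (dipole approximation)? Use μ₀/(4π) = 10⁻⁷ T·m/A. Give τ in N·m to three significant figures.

Dipole B is on the axis of dipole A, so B₁ there is axial: B₁ = (μ₀/4π)·2m₁/r³ along +z.
B₁ = 2(10⁻⁷)(0.184)/(0.0864)³ = 5.706×10⁻⁵ T.
τ = m₂ B₁ sinθ.
τ = (0.00130)(5.706×10⁻⁵)·sin140° = 4.768×10⁻⁸ N·m.

τ ≈ 4.77×10⁻⁸ N·m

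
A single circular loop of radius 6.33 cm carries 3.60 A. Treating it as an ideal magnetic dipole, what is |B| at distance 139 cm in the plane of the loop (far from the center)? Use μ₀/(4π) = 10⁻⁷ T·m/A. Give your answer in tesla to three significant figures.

Magnetic moment m = IA = Iπa² = (3.60)·π·(0.0633)² = 0.04532 A·m².
In the equatorial plane B = (μ₀/4π)·m/r³ (half the axial value).
B = (10⁻⁷)·(0.04532) / (1.39)³ = 1.688×10⁻⁹ T.

B ≈ 1.69×10⁻⁹ T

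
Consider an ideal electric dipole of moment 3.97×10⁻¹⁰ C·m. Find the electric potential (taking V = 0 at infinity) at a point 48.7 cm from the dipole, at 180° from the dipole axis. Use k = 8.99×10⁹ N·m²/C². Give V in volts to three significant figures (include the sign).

The dipole potential is V = kp cosθ / r².
V = (8.99×10⁹)(3.97×10⁻¹⁰)·cos180° / (0.487)² = -15.05 V.

V ≈ -15.0 V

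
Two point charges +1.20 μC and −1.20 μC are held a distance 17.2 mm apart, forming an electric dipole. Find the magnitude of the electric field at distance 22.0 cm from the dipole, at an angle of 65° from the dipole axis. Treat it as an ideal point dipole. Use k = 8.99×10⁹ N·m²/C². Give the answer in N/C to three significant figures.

Dipole moment p = qd = (1.20×10⁻⁶ C)(0.0172 m) = 2.064×10⁻⁸ C·m.
At angle θ the dipole field magnitude is E = (kp/r³)·√(1 + 3cos²θ).
kp/r³ = (8.99×10⁹)(2.064×10⁻⁸) / (0.220)³ = 1.743×10⁴ N/C.
√(1 + 3cos²65°) = √(1 + 3·0.1786) = √1.5358 ≈ 1.2393.
E ≈ 1.743×10⁴ × 1.239 = 2.160×10⁴ N/C.

E ≈ 2.16×10⁴ N/C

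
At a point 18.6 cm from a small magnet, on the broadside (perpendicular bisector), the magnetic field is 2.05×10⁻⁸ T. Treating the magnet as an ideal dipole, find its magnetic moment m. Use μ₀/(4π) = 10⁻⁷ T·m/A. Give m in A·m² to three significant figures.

m ≈ 0.00132 A·m²

In the equatorial plane B = (μ₀/4π)·m/r³, so m = Br³·4π/(μ₀).
m = (2.05×10⁻⁸)·(0.186)³ / (10⁻⁷) = 0.001319 A·m².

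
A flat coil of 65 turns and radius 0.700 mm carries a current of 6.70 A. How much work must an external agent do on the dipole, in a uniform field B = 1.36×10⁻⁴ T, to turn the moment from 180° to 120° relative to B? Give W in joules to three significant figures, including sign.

W ≈ -4.56×10⁻⁸ J

m = NIA = NIπa² = 65·(6.70)·π·(7.00×10⁻⁴)² = 6.704×10⁻⁴ A·m².
W_ext = ΔU = −mB cosθ₂ + mB cosθ₁ = mB(cosθ₁ − cosθ₂).
W = (6.704×10⁻⁴)(1.36×10⁻⁴)·(cos180° − cos120°) = (9.117×10⁻⁸)·(-0.5000) = -4.559×10⁻⁸ J.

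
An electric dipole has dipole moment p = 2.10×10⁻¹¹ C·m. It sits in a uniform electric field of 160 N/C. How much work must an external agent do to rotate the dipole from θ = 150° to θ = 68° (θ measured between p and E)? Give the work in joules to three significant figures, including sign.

W_ext = ΔU = U(θ₂) − U(θ₁) = −pE cosθ₂ − (−pE cosθ₁) = pE(cosθ₁ − cosθ₂).
W = (2.10×10⁻¹¹)(160)·(cos150° − cos68°) = (3.360×10⁻⁹)·(-1.2406) = -4.169×10⁻⁹ J.

W ≈ -4.17×10⁻⁹ J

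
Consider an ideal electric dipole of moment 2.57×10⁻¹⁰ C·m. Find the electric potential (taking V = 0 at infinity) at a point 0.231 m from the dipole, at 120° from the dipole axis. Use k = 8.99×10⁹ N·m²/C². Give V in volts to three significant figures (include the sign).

The dipole potential is V = kp cosθ / r².
V = (8.99×10⁹)(2.57×10⁻¹⁰)·cos120° / (0.231)² = -21.65 V.

V ≈ -21.6 V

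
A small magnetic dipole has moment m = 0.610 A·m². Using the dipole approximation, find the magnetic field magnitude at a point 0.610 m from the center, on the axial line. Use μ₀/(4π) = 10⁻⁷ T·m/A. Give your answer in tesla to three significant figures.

On axis B = (μ₀/4π)·2m/r³.
B = 2·(10⁻⁷)·(0.610) / (0.610)³ = 5.375×10⁻⁷ T.

B ≈ 5.37×10⁻⁷ T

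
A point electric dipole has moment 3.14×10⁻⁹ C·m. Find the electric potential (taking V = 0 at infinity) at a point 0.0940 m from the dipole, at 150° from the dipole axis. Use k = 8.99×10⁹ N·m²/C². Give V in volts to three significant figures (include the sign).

V ≈ -2770 V

The dipole potential is V = kp cosθ / r².
V = (8.99×10⁹)(3.14×10⁻⁹)·cos150° / (0.0940)² = -2767 V.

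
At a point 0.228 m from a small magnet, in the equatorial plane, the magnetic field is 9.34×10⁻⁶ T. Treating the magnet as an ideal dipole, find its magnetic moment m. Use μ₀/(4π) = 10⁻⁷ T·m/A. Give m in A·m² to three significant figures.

In the equatorial plane B = (μ₀/4π)·m/r³, so m = Br³·4π/(μ₀).
m = (9.34×10⁻⁶)·(0.228)³ / (10⁻⁷) = 1.107 A·m².

m ≈ 1.11 A·m²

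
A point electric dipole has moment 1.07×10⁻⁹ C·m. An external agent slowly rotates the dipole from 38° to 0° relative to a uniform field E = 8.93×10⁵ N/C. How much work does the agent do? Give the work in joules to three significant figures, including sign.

W ≈ -2.03×10⁻⁴ J

W_ext = ΔU = U(θ₂) − U(θ₁) = −pE cosθ₂ − (−pE cosθ₁) = pE(cosθ₁ − cosθ₂).
W = (1.07×10⁻⁹)(8.93×10⁵)·(cos38° − cos0°) = (9.555×10⁻⁴)·(-0.2120) = -2.026×10⁻⁴ J.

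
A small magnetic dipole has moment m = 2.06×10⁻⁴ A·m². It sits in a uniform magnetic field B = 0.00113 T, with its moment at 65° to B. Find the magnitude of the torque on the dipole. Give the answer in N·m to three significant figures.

τ ≈ 2.11×10⁻⁷ N·m

Torque on a magnetic dipole: τ = mB sinθ.
τ = (2.06×10⁻⁴)(0.00113)·sin65° = 2.110×10⁻⁷ N·m.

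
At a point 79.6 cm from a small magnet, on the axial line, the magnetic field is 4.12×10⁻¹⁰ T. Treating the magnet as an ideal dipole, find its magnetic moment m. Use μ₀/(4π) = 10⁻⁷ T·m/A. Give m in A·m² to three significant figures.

On axis B = (μ₀/4π)·2m/r³, so m = Br³·4π/(μ₀·2).
m = (4.12×10⁻¹⁰)·(0.796)³ / (2·10⁻⁷) = 0.001039 A·m².

m ≈ 0.00104 A·m²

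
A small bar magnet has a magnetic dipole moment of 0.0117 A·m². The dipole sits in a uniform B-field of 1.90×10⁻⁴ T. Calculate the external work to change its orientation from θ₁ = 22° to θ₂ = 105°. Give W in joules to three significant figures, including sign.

W_ext = ΔU = −mB cosθ₂ + mB cosθ₁ = mB(cosθ₁ − cosθ₂).
W = (0.0117)(1.90×10⁻⁴)·(cos22° − cos105°) = (2.223×10⁻⁶)·(+1.1860) = 2.636×10⁻⁶ J.

W ≈ 2.64×10⁻⁶ J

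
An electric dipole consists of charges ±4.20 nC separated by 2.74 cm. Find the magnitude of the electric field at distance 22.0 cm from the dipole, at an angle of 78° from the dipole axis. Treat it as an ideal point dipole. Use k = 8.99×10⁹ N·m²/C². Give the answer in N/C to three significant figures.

E ≈ 103 N/C

Dipole moment p = qd = (4.20×10⁻⁹ C)(0.0274 m) = 1.151×10⁻¹⁰ C·m.
At angle θ the dipole field magnitude is E = (kp/r³)·√(1 + 3cos²θ).
kp/r³ = (8.99×10⁹)(1.151×10⁻¹⁰) / (0.220)³ = 97.18 N/C.
√(1 + 3cos²78°) = √(1 + 3·0.0432) = √1.1297 ≈ 1.0629.
E ≈ 97.18 × 1.063 = 103.3 N/C.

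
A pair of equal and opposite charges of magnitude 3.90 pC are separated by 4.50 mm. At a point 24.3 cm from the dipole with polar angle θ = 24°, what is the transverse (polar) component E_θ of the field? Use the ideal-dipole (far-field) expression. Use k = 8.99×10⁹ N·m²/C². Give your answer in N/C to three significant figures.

E_θ ≈ 0.00447 N/C

Dipole moment p = qd = (3.90×10⁻¹² C)(0.00450 m) = 1.755×10⁻¹⁴ C·m.
For a dipole, E_θ = (kp sinθ)/r³.
kp/r³ = (8.99×10⁹)(1.755×10⁻¹⁴)/(0.243)³ = 0.01100 N/C.
E_θ = 0.01100·sin24° = 0.004472 N/C.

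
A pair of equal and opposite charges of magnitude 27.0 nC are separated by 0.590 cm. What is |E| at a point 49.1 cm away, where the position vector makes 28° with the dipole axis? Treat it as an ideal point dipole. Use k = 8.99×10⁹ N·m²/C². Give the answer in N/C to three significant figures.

Dipole moment p = qd = (2.70×10⁻⁸ C)(0.00590 m) = 1.593×10⁻¹⁰ C·m.
At angle θ the dipole field magnitude is E = (kp/r³)·√(1 + 3cos²θ).
kp/r³ = (8.99×10⁹)(1.593×10⁻¹⁰) / (0.491)³ = 12.10 N/C.
√(1 + 3cos²28°) = √(1 + 3·0.7796) = √3.3388 ≈ 1.8272.
E ≈ 12.10 × 1.827 = 22.11 N/C.

E ≈ 22.1 N/C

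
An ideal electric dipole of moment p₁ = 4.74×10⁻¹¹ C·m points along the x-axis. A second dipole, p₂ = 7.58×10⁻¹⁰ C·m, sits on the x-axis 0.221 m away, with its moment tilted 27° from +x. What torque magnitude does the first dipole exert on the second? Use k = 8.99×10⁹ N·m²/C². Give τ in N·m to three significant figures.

The second dipole sits on the axis of the first, so the field there is axial: E₁ = 2kp₁/r³ along +x.
E₁ = 2(8.99×10⁹)(4.74×10⁻¹¹)/(0.221)³ = 78.96 N/C.
Torque on the second dipole: τ = p₂ E₁ sinθ.
τ = (7.58×10⁻¹⁰)(78.96)·sin27° = 2.717×10⁻⁸ N·m.

τ ≈ 2.72×10⁻⁸ N·m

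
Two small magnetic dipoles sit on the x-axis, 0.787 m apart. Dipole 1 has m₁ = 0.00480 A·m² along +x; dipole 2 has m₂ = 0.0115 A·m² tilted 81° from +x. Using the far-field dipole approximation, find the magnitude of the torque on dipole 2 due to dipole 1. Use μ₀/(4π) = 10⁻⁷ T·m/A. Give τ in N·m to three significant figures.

Dipole B is on the axis of dipole A, so B₁ there is axial: B₁ = (μ₀/4π)·2m₁/r³ along +x.
B₁ = 2(10⁻⁷)(0.00480)/(0.787)³ = 1.969×10⁻⁹ T.
τ = m₂ B₁ sinθ.
τ = (0.0115)(1.969×10⁻⁹)·sin81° = 2.237×10⁻¹¹ N·m.

τ ≈ 2.24×10⁻¹¹ N·m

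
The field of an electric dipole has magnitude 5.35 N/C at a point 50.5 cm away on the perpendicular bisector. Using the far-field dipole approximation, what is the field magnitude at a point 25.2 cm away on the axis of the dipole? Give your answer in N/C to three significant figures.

Dipole fields scale as 1/r³ in the far field.
The axial field is twice the equatorial field at the same r, so the geometry factor is 2/1.
E₂ = E₁ · (2/1) · (r₁/r₂)³ = 5.35 · 2 · (50.5/25.2)³.
(r₁/r₂)³ = (2.004)³ = 8.048.
E₂ ≈ 86.11 N/C.

E ≈ 86.1 N/C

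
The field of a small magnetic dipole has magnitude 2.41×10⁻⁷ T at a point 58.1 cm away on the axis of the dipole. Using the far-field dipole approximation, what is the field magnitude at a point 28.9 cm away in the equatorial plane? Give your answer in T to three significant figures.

Dipole fields scale as 1/r³ in the far field.
The axial field is twice the equatorial field at the same r, so the geometry factor is 1/2.
B₂ = B₁ · (1/2) · (r₁/r₂)³ = 2.41×10⁻⁷ · 0.5 · (58.1/28.9)³.
(r₁/r₂)³ = (2.01)³ = 8.125.
B₂ ≈ 9.791×10⁻⁷ T.

B ≈ 9.79×10⁻⁷ T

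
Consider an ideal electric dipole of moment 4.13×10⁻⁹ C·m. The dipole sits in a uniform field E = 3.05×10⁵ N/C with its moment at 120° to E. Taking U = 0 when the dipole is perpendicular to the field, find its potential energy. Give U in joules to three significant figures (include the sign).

U = −p·E = −pE cosθ.
U = −(4.13×10⁻⁹)(3.05×10⁵)·cos120° = 6.298×10⁻⁴ J.

U ≈ 6.30×10⁻⁴ J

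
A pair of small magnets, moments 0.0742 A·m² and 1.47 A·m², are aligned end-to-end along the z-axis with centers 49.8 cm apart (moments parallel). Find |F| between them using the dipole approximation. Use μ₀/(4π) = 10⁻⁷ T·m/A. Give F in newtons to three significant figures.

On-axis B of dipole 1: B = (μ₀/4π)·2m₁/r³. Force on dipole 2: F = m₂·dB/dr.
dB/dr = −(μ₀/4π)·6m₁/r⁴, so |F| = (μ₀/4π)·6m₁m₂/r⁴.
F = 6(10⁻⁷)(0.0742)(1.47)/(0.498)⁴ = 1.064×10⁻⁶ N.

F ≈ 1.06×10⁻⁶ N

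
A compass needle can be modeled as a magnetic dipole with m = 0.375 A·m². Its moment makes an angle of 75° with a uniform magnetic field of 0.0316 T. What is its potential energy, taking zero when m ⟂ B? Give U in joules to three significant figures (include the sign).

U = −m·B = −mB cosθ.
U = −(0.375)(0.0316)·cos75° = -0.003067 J.

U ≈ -0.00307 J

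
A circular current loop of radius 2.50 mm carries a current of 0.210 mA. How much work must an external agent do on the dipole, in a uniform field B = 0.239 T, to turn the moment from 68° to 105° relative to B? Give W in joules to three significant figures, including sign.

Magnetic moment m = IA = Iπa² = (2.10×10⁻⁴)·π·(0.00250)² = 4.123×10⁻⁹ A·m².
W_ext = ΔU = −mB cosθ₂ + mB cosθ₁ = mB(cosθ₁ − cosθ₂).
W = (4.123×10⁻⁹)(0.239)·(cos68° − cos105°) = (9.854×10⁻¹⁰)·(+0.6334) = 6.242×10⁻¹⁰ J.

W ≈ 6.24×10⁻¹⁰ J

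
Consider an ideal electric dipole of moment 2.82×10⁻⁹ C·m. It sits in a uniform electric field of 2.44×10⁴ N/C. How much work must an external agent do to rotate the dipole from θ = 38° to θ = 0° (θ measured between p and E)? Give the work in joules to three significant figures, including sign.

W_ext = ΔU = U(θ₂) − U(θ₁) = −pE cosθ₂ − (−pE cosθ₁) = pE(cosθ₁ − cosθ₂).
W = (2.82×10⁻⁹)(2.44×10⁴)·(cos38° − cos0°) = (6.881×10⁻⁵)·(-0.2120) = -1.459×10⁻⁵ J.

W ≈ -1.46×10⁻⁵ J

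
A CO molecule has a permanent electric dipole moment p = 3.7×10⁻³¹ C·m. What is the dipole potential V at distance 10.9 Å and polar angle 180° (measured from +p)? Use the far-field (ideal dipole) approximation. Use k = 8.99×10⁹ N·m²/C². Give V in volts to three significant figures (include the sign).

The dipole potential is V = kp cosθ / r².
V = (8.99×10⁹)(3.70×10⁻³¹)·cos180° / (1.09×10⁻⁹)² = -0.002800 V.

V ≈ -0.00280 V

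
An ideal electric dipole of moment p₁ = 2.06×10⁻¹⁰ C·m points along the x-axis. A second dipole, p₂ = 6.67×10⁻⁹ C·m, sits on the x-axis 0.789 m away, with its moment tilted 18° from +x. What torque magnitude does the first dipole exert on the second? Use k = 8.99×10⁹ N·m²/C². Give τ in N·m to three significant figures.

The second dipole sits on the axis of the first, so the field there is axial: E₁ = 2kp₁/r³ along +x.
E₁ = 2(8.99×10⁹)(2.06×10⁻¹⁰)/(0.789)³ = 7.541 N/C.
Torque on the second dipole: τ = p₂ E₁ sinθ.
τ = (6.67×10⁻⁹)(7.541)·sin18° = 1.554×10⁻⁸ N·m.

τ ≈ 1.55×10⁻⁸ N·m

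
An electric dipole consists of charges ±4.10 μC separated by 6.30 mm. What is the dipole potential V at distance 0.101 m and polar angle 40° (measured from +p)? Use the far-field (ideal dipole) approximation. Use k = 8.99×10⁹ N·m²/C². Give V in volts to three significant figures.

Dipole moment p = qd = (4.10×10⁻⁶ C)(0.00630 m) = 2.583×10⁻⁸ C·m.
The dipole potential is V = kp cosθ / r².
V = (8.99×10⁹)(2.583×10⁻⁸)·cos40° / (0.101)² = 1.744×10⁴ V.

V ≈ 1.74×10⁴ V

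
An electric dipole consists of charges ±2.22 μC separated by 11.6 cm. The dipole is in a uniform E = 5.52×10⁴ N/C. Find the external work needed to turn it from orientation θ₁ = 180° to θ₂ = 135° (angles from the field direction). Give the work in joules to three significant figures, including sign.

Dipole moment p = qd = (2.22×10⁻⁶ C)(0.116 m) = 2.575×10⁻⁷ C·m.
W_ext = ΔU = U(θ₂) − U(θ₁) = −pE cosθ₂ − (−pE cosθ₁) = pE(cosθ₁ − cosθ₂).
W = (2.575×10⁻⁷)(5.52×10⁴)·(cos180° − cos135°) = (0.01421)·(-0.2929) = -0.004163 J.

W ≈ -0.00416 J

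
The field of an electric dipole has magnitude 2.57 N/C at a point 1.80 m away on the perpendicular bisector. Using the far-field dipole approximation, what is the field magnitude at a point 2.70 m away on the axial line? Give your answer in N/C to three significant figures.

E ≈ 1.52 N/C

Dipole fields scale as 1/r³ in the far field.
The axial field is twice the equatorial field at the same r, so the geometry factor is 2/1.
E₂ = E₁ · (2/1) · (r₁/r₂)³ = 2.57 · 2 · (1.80/2.70)³.
(r₁/r₂)³ = (0.6667)³ = 0.2963.
E₂ ≈ 1.523 N/C.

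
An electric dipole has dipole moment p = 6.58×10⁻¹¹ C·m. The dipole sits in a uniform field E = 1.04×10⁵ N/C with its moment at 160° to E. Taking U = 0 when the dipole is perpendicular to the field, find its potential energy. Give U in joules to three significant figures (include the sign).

U = −p·E = −pE cosθ.
U = −(6.58×10⁻¹¹)(1.04×10⁵)·cos160° = 6.431×10⁻⁶ J.

U ≈ 6.43×10⁻⁶ J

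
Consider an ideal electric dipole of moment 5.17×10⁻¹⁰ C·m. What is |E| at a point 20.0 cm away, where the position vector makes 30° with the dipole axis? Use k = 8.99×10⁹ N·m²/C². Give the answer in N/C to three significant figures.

At angle θ the dipole field magnitude is E = (kp/r³)·√(1 + 3cos²θ).
kp/r³ = (8.99×10⁹)(5.17×10⁻¹⁰) / (0.200)³ = 581.0 N/C.
√(1 + 3cos²30°) = √(1 + 3·0.7500) = √3.2500 ≈ 1.8028.
E ≈ 581.0 × 1.803 = 1047 N/C.

E ≈ 1050 N/C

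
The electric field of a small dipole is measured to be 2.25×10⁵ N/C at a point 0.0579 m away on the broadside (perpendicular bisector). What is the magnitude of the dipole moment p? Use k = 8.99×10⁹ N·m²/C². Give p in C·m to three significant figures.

p ≈ 4.86×10⁻⁹ C·m

In the equatorial plane E = kp/r³, so p = Er³/(k).
p = (2.25×10⁵)·(0.0579)³ / (8.99×10⁹) = 4.858×10⁻⁹ C·m.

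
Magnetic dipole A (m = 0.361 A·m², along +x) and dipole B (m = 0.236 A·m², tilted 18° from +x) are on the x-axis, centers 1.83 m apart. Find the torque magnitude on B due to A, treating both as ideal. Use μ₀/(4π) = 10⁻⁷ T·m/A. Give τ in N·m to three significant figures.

τ ≈ 8.59×10⁻¹⁰ N·m

Dipole B is on the axis of dipole A, so B₁ there is axial: B₁ = (μ₀/4π)·2m₁/r³ along +x.
B₁ = 2(10⁻⁷)(0.361)/(1.83)³ = 1.178×10⁻⁸ T.
τ = m₂ B₁ sinθ.
τ = (0.236)(1.178×10⁻⁸)·sin18° = 8.592×10⁻¹⁰ N·m.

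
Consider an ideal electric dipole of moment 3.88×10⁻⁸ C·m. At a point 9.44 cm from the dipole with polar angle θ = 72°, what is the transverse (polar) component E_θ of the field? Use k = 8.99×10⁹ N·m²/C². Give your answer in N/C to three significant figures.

E_θ ≈ 3.94×10⁵ N/C

For a dipole, E_θ = (kp sinθ)/r³.
kp/r³ = (8.99×10⁹)(3.88×10⁻⁸)/(0.0944)³ = 4.146×10⁵ N/C.
E_θ = 4.146×10⁵·sin72° = 3.943×10⁵ N/C.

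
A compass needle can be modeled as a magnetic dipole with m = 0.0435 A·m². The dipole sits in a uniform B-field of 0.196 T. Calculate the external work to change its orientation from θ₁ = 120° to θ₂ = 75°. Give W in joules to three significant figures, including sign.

W_ext = ΔU = −mB cosθ₂ + mB cosθ₁ = mB(cosθ₁ − cosθ₂).
W = (0.0435)(0.196)·(cos120° − cos75°) = (0.008526)·(-0.7588) = -0.006470 J.

W ≈ -0.00647 J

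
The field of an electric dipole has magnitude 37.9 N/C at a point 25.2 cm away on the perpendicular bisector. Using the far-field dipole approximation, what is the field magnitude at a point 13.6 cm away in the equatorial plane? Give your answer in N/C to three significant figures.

Dipole fields scale as 1/r³ in the far field; the geometry is the same at both points.
E₂ = E₁ · (r₁/r₂)³ = 37.9 · (25.2/13.6)³.
(r₁/r₂)³ = (1.853)³ = 6.362.
E₂ ≈ 241.1 N/C.

E ≈ 241 N/C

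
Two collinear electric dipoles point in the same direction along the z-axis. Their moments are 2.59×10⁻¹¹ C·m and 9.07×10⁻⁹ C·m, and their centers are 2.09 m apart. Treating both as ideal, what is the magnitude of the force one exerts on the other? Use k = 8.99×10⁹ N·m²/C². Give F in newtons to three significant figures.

On-axis field of dipole 1 at distance r: E = 2kp₁/r³. Force on dipole 2 is F = p₂·dE/dr (gradient along axis).
dE/dr = −6kp₁/r⁴, so |F| = 6kp₁p₂/r⁴ (attractive for aligned moments).
F = 6(8.99×10⁹)(2.59×10⁻¹¹)(9.07×10⁻⁹)/(2.09)⁴ = 6.641×10⁻¹⁰ N.

F ≈ 6.64×10⁻¹⁰ N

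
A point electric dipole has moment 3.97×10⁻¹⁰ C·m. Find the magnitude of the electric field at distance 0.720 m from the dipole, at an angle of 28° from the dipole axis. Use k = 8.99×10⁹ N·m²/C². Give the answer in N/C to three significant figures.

At angle θ the dipole field magnitude is E = (kp/r³)·√(1 + 3cos²θ).
kp/r³ = (8.99×10⁹)(3.97×10⁻¹⁰) / (0.720)³ = 9.562 N/C.
√(1 + 3cos²28°) = √(1 + 3·0.7796) = √3.3388 ≈ 1.8272.
E ≈ 9.562 × 1.827 = 17.47 N/C.

E ≈ 17.5 N/C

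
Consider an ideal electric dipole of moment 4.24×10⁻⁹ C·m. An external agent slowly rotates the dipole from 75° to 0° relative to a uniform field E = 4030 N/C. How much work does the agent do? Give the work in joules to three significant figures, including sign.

W ≈ -1.27×10⁻⁵ J

W_ext = ΔU = U(θ₂) − U(θ₁) = −pE cosθ₂ − (−pE cosθ₁) = pE(cosθ₁ − cosθ₂).
W = (4.24×10⁻⁹)(4030)·(cos75° − cos0°) = (1.709×10⁻⁵)·(-0.7412) = -1.266×10⁻⁵ J.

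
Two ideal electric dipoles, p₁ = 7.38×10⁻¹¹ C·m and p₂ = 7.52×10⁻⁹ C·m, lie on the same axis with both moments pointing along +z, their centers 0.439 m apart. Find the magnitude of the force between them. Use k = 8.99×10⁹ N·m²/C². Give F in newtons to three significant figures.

F ≈ 8.06×10⁻⁷ N

On-axis field of dipole 1 at distance r: E = 2kp₁/r³. Force on dipole 2 is F = p₂·dE/dr (gradient along axis).
dE/dr = −6kp₁/r⁴, so |F| = 6kp₁p₂/r⁴ (attractive for aligned moments).
F = 6(8.99×10⁹)(7.38×10⁻¹¹)(7.52×10⁻⁹)/(0.439)⁴ = 8.060×10⁻⁷ N.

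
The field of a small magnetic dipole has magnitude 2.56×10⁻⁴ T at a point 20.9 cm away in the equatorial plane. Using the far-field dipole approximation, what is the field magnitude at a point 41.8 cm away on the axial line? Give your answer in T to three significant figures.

Dipole fields scale as 1/r³ in the far field.
The axial field is twice the equatorial field at the same r, so the geometry factor is 2/1.
B₂ = B₁ · (2/1) · (r₁/r₂)³ = 2.56×10⁻⁴ · 2 · (20.9/41.8)³.
(r₁/r₂)³ = (0.5)³ = 0.125.
B₂ ≈ 6.400×10⁻⁵ T.

B ≈ 6.40×10⁻⁵ T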